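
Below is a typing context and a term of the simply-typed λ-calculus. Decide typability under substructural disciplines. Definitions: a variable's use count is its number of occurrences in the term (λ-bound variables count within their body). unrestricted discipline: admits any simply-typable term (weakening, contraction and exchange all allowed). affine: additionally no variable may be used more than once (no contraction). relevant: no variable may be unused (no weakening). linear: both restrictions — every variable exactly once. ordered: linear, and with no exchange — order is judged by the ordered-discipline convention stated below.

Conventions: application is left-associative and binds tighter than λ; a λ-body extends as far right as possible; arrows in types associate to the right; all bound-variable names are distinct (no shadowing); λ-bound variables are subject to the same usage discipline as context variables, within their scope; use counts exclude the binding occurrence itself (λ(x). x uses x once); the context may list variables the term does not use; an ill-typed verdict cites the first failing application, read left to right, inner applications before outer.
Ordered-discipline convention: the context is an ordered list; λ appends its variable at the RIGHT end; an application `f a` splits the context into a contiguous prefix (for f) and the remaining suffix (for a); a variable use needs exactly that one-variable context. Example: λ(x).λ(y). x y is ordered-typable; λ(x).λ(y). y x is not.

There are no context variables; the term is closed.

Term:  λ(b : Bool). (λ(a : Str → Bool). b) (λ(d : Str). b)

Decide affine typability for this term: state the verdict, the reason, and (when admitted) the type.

no — needs contraction — b ×2
variable uses: b (λ-bound) ×2; a (λ-bound) ×0; d (λ-bound) ×0
use order (left to right): b, b
typing: ✓ — Bool → Bool
per-discipline verdicts: ordered ✗ · linear ✗ · affine ✗ · relevant ✗ · unrestricted ✓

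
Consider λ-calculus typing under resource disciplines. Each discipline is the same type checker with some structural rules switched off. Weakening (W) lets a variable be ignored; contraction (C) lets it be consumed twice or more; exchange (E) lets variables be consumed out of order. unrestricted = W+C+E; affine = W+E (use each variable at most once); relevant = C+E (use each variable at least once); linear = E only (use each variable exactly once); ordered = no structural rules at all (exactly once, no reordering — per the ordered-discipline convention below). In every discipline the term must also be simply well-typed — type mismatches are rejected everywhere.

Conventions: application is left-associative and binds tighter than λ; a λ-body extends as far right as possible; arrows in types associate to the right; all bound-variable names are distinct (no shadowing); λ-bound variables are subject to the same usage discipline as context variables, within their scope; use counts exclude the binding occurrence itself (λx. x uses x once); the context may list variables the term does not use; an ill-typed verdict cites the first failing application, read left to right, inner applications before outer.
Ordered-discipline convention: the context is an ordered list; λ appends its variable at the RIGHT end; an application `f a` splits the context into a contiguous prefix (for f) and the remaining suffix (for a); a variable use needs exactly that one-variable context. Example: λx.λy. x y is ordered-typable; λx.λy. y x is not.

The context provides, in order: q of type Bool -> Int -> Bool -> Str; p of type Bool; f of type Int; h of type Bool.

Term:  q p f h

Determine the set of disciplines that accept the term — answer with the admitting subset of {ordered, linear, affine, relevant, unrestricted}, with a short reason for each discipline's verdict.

admitted in: ordered, linear, affine, relevant, unrestricted
use counts: q=1; p=1; f=1; h=1
uses in reading order: q, p, f, h
typing: well-typed at Str
ordered: ✓ — q, p, f, h: once each, no exchange needed
linear: ✓ — single use per variable (q, p, f, h)
affine: ✓ — none of q, p, f, h used more than once
relevant: ✓ — none of q, p, f, h goes unused
unrestricted: ✓ — simply typable at Str; W, C, E all held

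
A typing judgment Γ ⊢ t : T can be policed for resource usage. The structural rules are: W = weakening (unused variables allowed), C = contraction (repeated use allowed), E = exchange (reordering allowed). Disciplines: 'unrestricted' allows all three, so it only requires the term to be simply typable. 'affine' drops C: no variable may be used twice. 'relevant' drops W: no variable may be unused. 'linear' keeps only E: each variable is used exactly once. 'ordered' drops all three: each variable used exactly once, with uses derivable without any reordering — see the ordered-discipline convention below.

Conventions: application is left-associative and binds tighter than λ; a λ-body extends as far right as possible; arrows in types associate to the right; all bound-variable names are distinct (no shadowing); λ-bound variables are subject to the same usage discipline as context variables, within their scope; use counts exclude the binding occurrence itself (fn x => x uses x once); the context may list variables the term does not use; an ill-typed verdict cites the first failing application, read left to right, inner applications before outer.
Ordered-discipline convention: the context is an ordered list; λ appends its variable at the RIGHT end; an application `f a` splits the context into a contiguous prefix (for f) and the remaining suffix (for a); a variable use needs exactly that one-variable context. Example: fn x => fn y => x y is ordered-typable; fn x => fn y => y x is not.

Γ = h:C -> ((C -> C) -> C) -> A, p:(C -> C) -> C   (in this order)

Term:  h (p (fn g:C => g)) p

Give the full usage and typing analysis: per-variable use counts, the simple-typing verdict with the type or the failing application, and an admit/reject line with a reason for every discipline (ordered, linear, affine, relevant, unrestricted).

counts: h=1, p=2, g [bound]=1
order of uses: h, p, g, p
typing: ✓ — A
ordered: ✗ — p ×2 used more than once (contraction)
linear: ✗ — p ×2 used more than once (contraction)
affine: ✗ — p ×2 used more than once (contraction)
relevant: ✓ — h, p, g: all used, weakening unneeded
unrestricted: ✓ — well-typed at A; no restrictions here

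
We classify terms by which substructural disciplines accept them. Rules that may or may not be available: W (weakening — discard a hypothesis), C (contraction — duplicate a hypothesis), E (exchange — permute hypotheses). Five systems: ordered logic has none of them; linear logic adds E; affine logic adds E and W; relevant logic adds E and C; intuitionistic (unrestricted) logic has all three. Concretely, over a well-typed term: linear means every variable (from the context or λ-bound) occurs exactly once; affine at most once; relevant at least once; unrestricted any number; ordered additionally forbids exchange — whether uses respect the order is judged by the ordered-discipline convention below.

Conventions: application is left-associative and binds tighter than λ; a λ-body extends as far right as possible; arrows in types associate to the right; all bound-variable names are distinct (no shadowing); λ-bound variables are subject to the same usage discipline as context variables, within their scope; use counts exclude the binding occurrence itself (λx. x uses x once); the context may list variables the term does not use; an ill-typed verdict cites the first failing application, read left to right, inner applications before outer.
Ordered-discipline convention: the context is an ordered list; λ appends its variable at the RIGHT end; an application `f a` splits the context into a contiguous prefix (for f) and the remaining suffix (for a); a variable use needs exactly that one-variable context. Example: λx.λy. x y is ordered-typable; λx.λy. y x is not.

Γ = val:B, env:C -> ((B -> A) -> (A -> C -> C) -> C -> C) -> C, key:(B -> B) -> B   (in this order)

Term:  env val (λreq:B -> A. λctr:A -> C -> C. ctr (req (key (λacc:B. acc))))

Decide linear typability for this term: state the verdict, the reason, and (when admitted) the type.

no — not simply typable
variable uses: val: 1×, env: 1×, key: 1×, req [bound]: 1×, ctr [bound]: 1×, acc [bound]: 1×
use order (left to right): env, val, ctr, req, key, acc
typing: ill-typed: an argument B mismatches the expected C
across the five disciplines: ordered ✗; linear ✗; affine ✗; relevant ✗; unrestricted ✗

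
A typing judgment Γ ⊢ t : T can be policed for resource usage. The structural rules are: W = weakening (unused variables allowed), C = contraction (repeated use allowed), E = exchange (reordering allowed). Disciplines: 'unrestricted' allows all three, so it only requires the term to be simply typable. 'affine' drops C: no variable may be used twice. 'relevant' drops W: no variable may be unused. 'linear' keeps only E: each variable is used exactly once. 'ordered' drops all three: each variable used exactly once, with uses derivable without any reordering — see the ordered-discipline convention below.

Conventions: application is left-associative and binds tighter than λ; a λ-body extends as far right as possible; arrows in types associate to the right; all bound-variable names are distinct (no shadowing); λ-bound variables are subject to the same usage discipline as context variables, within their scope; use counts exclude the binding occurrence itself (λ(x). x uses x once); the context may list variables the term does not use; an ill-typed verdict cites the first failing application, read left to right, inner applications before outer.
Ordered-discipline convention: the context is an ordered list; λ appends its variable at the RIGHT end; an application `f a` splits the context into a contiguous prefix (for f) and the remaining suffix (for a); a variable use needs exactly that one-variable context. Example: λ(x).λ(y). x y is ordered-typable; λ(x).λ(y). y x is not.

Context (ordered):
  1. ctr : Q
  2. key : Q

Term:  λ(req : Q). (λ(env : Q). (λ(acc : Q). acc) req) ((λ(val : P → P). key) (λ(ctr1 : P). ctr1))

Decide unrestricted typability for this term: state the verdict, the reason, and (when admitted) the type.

yes — typability at Q → Q is all that's needed; term : Q → Q
usage: ctr: 0, key: 1, req (bound): 1, env (bound): 0, acc (bound): 1, val (bound): 0, ctr1 (bound): 1
uses in reading order: acc, req, key, ctr1
typing: well-typed at Q → Q
summary: ordered ✗; linear ✗; affine ✓; relevant ✗; unrestricted ✓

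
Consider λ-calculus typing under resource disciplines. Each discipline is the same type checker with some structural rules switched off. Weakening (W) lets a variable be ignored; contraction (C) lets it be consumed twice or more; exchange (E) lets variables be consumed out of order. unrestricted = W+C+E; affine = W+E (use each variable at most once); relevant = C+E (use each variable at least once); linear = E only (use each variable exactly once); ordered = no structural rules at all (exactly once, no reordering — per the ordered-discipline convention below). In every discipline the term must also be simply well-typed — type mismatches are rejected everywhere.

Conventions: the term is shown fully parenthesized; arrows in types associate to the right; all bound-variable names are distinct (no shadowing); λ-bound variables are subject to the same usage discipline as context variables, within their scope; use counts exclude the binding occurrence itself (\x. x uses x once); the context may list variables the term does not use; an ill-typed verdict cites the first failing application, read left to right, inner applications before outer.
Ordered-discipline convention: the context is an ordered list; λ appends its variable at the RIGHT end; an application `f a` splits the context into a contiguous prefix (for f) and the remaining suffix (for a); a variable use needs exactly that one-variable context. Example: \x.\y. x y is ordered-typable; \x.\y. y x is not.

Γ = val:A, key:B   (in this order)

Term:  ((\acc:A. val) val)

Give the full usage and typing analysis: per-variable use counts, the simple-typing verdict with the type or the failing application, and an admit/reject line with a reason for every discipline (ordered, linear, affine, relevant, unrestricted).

usage: val=2, key=0, acc (λ-bound)=0
uses in reading order: val, val
typing: the term checks, with type A
ordered: ✗, uses contraction: val ×2; needs weakening: key, acc unused
linear: ✗, uses contraction: val ×2; needs weakening: key, acc unused
affine: ✗, uses contraction: val ×2
relevant: ✗, needs weakening: key, acc unused
unrestricted: ✓, simply typable at A; W, C, E all held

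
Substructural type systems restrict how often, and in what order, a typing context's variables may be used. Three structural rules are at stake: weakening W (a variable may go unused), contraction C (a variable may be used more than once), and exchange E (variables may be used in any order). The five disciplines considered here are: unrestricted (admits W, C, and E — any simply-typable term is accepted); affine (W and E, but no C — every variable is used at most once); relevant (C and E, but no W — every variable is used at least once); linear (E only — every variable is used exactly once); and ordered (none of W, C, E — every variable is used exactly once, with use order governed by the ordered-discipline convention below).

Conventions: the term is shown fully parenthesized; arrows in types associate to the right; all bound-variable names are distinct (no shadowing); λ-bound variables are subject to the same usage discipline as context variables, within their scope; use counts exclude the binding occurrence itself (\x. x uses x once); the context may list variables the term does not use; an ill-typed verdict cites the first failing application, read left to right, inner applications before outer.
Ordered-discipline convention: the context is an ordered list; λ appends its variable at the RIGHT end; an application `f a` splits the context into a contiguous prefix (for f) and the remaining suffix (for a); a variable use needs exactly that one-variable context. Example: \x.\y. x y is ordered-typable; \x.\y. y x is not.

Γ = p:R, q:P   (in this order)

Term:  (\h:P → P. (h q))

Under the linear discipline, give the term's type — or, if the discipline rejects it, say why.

not well-typed under linear — p left unused
usage: p: 0; q: 1; h (λ-bound): 1
order of uses: h, q
typing: well-typed at (P → P) → P
summary: ordered ✗ | linear ✗ | affine ✓ | relevant ✗ | unrestricted ✓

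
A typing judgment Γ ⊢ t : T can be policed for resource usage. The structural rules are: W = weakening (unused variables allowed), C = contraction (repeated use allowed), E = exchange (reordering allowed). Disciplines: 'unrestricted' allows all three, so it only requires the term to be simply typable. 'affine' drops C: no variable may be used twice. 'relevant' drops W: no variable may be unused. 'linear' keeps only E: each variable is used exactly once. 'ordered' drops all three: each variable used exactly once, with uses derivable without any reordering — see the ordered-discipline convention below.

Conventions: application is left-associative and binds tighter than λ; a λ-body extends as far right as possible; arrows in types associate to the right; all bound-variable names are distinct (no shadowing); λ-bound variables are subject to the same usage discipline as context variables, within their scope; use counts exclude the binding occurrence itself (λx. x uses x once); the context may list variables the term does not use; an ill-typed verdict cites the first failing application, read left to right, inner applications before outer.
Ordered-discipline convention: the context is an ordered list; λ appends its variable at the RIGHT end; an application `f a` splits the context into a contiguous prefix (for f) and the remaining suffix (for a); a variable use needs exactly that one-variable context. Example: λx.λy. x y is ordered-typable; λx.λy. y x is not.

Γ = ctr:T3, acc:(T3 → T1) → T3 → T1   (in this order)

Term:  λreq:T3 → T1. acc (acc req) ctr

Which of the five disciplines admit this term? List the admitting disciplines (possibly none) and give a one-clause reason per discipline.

admitting disciplines: relevant, unrestricted
use counts: ctr=1; acc=2; req (λ-bound)=1
order of uses: acc, acc, req, ctr
typing: ✓ — (T3 → T1) → T1
ordered ✗ (uses contraction: acc ×2)
linear ✗ (uses contraction: acc ×2)
affine ✗ (uses contraction: acc ×2)
relevant ✓ (ctr, acc, req: all used, weakening unneeded)
unrestricted ✓ (typability at (T3 → T1) → T1 is all that's needed)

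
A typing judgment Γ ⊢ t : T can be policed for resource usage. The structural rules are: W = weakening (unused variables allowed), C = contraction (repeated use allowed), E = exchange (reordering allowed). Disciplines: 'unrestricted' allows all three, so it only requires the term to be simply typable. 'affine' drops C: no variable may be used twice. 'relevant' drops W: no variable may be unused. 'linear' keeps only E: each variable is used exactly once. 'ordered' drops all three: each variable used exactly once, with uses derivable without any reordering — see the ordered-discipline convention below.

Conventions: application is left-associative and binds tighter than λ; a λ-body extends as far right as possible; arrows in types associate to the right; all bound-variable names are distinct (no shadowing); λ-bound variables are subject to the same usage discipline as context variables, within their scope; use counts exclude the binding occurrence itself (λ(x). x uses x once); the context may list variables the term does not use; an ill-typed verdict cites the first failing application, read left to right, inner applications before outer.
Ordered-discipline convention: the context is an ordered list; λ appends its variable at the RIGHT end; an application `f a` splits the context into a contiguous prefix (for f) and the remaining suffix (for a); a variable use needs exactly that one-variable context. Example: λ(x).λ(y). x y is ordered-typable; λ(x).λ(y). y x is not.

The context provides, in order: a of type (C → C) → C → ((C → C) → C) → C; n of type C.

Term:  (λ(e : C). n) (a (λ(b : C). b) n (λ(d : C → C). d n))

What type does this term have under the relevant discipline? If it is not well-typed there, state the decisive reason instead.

not well-typed under relevant — unused: e — weakening required
variable uses: a ×1; n ×3; e (λ-bound) ×0; b (λ-bound) ×1; d (λ-bound) ×1
order of uses: n, a, b, n, d, n
typing: well-typed — term : C
all disciplines: ordered ✗; linear ✗; affine ✗; relevant ✗; unrestricted ✓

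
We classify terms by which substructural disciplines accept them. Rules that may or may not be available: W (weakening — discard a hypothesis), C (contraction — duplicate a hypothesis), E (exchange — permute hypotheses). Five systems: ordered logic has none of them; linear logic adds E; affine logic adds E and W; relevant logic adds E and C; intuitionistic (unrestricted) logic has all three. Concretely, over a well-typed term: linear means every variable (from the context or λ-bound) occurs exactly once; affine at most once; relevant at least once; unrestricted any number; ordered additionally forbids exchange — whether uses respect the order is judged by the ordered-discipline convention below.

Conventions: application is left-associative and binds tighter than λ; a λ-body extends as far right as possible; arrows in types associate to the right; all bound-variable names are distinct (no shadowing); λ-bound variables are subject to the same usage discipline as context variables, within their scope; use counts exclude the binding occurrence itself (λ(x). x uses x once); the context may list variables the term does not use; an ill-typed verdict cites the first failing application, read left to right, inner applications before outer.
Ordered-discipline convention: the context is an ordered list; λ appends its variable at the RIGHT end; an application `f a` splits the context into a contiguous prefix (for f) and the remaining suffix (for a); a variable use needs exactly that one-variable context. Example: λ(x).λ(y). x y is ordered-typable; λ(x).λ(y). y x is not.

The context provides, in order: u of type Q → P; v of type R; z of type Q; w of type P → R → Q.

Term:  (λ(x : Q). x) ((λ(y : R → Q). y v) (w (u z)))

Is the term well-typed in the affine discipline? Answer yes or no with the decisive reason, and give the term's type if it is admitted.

yes — u, v, z, w, x, y: no repeats, contraction unneeded; term : Q
use counts: u=1; v=1; z=1; w=1; x (bound)=1; y (bound)=1
left-to-right use order: x, y, v, w, u, z
typing: the term checks, with type Q
all disciplines: ordered ✗; linear ✓; affine ✓; relevant ✓; unrestricted ✓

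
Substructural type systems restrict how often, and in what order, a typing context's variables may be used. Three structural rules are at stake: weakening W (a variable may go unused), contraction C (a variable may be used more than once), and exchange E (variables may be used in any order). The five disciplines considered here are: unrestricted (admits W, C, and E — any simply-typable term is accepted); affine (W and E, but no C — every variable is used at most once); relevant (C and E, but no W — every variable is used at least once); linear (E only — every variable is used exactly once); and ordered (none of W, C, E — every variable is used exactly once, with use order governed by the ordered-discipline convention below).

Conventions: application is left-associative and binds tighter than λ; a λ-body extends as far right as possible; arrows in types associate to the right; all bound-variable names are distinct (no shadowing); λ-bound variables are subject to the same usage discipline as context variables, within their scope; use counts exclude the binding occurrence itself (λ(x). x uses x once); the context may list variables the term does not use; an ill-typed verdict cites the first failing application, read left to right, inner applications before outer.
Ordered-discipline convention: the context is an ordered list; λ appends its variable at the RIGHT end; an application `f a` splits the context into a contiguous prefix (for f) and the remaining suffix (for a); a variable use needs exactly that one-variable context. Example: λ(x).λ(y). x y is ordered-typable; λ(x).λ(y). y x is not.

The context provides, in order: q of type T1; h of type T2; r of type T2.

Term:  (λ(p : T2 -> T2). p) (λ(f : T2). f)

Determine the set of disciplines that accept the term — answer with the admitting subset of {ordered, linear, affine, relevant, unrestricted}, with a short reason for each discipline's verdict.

admitting disciplines: affine, unrestricted
counts: q: 0, h: 0, r: 0, p (λ-bound): 1, f (λ-bound): 1
use order (left to right): p, f
typing: the term checks, with type T2 -> T2
ordered: ✗ — q, h, r never used (weakening)
linear: ✗ — q, h, r never used (weakening)
affine: ✓ — at most one use each (q, h, r, p, f)
relevant: ✗ — q, h, r never used (weakening)
unrestricted: ✓ — simply typable at T2 -> T2; W, C, E all held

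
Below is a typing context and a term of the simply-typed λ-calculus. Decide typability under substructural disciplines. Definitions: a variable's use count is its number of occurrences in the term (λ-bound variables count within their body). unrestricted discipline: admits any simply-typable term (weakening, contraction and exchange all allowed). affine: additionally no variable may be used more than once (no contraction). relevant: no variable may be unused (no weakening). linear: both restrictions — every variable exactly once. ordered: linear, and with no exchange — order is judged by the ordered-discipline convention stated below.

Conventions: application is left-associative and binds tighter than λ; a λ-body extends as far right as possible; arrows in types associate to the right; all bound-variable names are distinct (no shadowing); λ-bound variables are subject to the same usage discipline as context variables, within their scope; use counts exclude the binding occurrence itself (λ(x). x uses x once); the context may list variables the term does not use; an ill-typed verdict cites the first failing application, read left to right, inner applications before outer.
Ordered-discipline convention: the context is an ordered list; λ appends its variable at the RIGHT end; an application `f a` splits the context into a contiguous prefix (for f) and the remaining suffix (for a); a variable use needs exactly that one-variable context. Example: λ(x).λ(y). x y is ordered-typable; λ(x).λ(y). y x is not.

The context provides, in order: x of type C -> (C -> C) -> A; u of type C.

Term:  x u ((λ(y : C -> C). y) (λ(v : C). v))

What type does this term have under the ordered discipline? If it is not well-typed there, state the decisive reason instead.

term : A
usage: x: 1×, u: 1×, y [bound]: 1×, v [bound]: 1×
uses in reading order: x, u, y, v
typing: ✓ — A
per-discipline verdicts: ordered ✓, linear ✓, affine ✓, relevant ✓, unrestricted ✓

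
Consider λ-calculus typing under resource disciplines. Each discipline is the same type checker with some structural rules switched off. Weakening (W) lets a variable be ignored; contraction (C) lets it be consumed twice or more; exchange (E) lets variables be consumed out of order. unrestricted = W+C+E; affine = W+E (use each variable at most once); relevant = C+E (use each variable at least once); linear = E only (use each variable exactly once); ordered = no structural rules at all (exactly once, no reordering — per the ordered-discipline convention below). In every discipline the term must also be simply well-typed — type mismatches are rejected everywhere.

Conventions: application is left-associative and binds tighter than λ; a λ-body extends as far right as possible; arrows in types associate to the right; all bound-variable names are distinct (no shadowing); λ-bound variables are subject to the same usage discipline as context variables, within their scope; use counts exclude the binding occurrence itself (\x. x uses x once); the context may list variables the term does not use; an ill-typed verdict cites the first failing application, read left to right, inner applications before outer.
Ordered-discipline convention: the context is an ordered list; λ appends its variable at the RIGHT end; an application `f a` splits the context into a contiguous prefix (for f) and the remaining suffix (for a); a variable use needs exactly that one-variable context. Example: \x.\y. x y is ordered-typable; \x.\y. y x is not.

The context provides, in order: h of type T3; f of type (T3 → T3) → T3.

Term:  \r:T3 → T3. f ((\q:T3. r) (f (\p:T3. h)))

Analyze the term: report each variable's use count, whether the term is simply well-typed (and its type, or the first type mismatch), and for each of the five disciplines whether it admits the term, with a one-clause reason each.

usage: h=1; f=2; r (λ-bound)=1; q (λ-bound)=0; p (λ-bound)=0
uses in reading order: f, r, f, h
typing: well-typed — term : (T3 → T3) → T3
ordered: ✗ — repeated use of f ×2; needs weakening: q, p unused
linear: ✗ — repeated use of f ×2; needs weakening: q, p unused
affine: ✗ — repeated use of f ×2
relevant: ✗ — needs weakening: q, p unused
unrestricted: ✓ — type-checks ((T3 → T3) → T3) and nothing is barred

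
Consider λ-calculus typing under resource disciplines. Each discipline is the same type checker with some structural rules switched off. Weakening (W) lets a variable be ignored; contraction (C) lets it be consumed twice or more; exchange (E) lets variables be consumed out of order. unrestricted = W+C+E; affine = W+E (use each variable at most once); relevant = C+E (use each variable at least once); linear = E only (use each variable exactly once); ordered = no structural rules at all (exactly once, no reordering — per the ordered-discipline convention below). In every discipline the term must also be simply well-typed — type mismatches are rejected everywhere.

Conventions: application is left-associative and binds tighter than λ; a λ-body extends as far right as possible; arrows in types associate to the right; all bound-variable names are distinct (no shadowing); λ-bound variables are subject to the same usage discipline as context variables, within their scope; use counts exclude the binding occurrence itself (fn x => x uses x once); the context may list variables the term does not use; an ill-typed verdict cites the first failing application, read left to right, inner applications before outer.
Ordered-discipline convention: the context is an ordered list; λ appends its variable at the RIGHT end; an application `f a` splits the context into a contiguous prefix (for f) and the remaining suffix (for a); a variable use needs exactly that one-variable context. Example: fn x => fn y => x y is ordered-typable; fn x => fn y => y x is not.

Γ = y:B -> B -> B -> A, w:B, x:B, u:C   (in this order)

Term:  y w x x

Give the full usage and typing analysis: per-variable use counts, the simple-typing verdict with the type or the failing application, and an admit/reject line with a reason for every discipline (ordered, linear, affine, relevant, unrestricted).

counts: y=1; w=1; x=2; u=0
order of uses: y, w, x, x
typing: well-typed — term : A
ordered ✗ (repeated use of x ×2; needs weakening: u unused)
linear ✗ (repeated use of x ×2; needs weakening: u unused)
affine ✗ (repeated use of x ×2)
relevant ✗ (needs weakening: u unused)
unrestricted ✓ (typability at A is all that's needed)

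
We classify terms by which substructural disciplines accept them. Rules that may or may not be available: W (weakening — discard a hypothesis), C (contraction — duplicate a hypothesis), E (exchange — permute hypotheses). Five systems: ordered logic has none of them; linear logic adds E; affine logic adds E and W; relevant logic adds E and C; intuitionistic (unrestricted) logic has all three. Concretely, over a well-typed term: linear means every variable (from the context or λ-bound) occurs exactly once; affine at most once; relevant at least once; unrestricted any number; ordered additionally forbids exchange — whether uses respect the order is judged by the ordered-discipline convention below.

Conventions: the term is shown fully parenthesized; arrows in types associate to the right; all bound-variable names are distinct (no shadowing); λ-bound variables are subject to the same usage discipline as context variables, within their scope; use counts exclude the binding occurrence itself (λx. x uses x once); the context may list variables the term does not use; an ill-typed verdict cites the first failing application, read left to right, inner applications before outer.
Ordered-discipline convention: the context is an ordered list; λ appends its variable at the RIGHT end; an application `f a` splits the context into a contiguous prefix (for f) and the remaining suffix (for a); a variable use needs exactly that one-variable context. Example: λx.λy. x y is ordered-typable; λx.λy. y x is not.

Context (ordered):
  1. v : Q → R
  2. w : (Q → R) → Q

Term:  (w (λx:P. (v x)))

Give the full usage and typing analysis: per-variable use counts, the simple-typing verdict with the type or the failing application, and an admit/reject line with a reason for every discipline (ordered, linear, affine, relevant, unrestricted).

usage: v: 1; w: 1; x [bound]: 1
uses in reading order: w, v, x
typing: ill-typed: a function awaiting Q gets P
ordered: ✗ — not simply typable
linear: ✗ — fails simple typing
affine: ✗ — a type mismatch blocks all five
relevant: ✗ — the type mismatch rejects it
unrestricted: ✗ — not simply typable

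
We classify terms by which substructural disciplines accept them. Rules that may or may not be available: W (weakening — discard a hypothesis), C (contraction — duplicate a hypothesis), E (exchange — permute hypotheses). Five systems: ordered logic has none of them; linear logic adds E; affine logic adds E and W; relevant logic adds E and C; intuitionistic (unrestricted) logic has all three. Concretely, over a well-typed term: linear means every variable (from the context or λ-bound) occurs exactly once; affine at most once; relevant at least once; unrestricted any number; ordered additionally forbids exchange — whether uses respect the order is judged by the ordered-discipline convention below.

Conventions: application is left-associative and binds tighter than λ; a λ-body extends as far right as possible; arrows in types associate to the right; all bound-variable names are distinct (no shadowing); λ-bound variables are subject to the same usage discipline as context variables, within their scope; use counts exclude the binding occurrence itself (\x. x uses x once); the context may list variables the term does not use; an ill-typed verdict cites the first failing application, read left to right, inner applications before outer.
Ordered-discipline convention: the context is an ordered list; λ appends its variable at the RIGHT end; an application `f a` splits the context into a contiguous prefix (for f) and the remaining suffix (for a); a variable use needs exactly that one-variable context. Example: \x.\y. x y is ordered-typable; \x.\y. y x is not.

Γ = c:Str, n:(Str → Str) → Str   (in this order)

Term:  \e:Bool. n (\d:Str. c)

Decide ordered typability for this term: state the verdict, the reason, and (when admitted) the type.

no — e, d never used (weakening)
variable uses: c ×1, n ×1, e [bound] ×0, d [bound] ×0
use order (left to right): n, c
typing: well-typed at Bool → Str
summary: ordered ✗ · linear ✗ · affine ✓ · relevant ✗ · unrestricted ✓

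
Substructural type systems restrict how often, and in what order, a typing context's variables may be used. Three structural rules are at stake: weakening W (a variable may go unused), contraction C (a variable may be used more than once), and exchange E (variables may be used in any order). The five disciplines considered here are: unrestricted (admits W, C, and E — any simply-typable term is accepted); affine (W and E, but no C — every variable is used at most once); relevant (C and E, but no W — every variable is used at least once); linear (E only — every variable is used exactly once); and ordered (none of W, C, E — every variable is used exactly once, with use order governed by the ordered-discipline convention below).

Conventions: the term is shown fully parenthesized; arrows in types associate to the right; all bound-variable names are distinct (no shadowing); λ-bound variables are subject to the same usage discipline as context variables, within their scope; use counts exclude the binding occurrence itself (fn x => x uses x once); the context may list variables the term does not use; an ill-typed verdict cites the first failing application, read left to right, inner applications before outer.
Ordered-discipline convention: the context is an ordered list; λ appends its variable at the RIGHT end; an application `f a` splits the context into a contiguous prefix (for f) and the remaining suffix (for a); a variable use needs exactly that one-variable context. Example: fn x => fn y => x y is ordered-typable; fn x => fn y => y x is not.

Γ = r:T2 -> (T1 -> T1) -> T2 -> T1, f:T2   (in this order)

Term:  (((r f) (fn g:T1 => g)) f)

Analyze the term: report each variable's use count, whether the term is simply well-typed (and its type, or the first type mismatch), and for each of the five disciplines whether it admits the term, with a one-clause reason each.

usage: r=1, f=2, g (λ-bound)=1
order of uses: r, f, g, f
typing: ✓ — T1
ordered ✗ (uses contraction: f ×2)
linear ✗ (uses contraction: f ×2)
affine ✗ (uses contraction: f ×2)
relevant ✓ (every one of r, f, g appears)
unrestricted ✓ (well-typed at T1; no restrictions here)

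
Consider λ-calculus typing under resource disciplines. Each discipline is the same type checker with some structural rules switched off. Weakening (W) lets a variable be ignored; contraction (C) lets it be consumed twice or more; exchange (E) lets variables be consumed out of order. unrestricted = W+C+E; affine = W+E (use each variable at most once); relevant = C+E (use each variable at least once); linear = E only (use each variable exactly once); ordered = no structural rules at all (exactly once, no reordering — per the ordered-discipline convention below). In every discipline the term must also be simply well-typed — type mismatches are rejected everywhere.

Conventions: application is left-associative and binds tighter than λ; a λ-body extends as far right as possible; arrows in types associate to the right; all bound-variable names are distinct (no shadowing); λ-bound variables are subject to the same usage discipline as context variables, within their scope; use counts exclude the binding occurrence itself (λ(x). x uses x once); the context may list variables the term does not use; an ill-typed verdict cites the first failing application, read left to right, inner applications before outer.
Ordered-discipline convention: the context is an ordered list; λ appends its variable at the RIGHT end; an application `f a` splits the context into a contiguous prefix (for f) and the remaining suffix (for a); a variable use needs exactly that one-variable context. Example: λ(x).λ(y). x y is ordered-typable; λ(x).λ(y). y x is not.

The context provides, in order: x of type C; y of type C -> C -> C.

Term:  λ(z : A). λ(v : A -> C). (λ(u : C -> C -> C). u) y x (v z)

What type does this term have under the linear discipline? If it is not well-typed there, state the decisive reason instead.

term : A -> (A -> C) -> C
variable uses: x: 1×; y: 1×; z [bound]: 1×; v [bound]: 1×; u [bound]: 1×
left-to-right use order: u, y, x, v, z
typing: the term checks, with type A -> (A -> C) -> C
across the five disciplines: ordered ✗ | linear ✓ | affine ✓ | relevant ✓ | unrestricted ✓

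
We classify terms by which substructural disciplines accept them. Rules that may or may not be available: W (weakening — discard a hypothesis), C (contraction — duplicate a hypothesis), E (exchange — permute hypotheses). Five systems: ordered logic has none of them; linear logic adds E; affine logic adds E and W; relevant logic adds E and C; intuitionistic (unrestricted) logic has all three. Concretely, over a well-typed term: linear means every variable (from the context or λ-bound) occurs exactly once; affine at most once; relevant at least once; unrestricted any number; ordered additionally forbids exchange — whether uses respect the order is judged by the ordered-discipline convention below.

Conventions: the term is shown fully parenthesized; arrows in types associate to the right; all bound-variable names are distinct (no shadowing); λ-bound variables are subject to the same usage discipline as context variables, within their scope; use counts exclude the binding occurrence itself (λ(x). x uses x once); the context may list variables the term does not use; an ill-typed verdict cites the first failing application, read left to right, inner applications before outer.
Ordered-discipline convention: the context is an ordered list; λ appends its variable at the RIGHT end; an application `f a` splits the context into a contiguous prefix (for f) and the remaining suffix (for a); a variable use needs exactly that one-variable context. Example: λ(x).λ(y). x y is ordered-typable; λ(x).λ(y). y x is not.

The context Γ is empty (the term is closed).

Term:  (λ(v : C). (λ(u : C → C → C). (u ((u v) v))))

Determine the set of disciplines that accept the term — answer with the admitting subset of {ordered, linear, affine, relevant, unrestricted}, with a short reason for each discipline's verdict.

admitted by: relevant, unrestricted
usage: v [bound]: 2×, u [bound]: 2×
order of uses: u, u, v, v
typing: the term checks, with type C → (C → C → C) → C → C
ordered: ✗ — repeated use of v ×2, u ×2
linear: ✗ — repeated use of v ×2, u ×2
affine: ✗ — repeated use of v ×2, u ×2
relevant: ✓ — v, u: all used, weakening unneeded
unrestricted: ✓ — simply typable at C → (C → C → C) → C → C; W, C, E all held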